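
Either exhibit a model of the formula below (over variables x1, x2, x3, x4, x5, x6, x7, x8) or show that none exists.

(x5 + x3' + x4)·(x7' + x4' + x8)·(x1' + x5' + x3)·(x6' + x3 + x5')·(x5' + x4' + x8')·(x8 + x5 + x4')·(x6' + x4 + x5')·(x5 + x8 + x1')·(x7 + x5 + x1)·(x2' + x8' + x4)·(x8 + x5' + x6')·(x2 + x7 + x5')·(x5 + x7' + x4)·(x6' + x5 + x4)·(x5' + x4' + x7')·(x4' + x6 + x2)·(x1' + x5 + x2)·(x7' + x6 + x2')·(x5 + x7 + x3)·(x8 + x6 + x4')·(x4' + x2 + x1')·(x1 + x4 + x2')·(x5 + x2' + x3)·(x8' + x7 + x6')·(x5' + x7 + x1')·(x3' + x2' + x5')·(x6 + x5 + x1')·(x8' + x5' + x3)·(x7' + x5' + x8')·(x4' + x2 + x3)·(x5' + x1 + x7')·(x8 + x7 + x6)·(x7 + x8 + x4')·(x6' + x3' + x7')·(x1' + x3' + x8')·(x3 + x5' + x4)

x1: 1, x2: 0, x3: 1, x4: 0, x5: 1, x6: 0, x7: 1, x8: 0

Try x5 = 1.
Try x1 = 1.
Unit clause (x3) forces x3 = 1.
Unit clause (x7) forces x7 = 1.
Unit clause (x4') forces x4 = 0.
Unit clause (x6') forces x6 = 0.
Unit clause (x2') forces x2 = 0.
Unit clause (x8') forces x8 = 0.
Every clause now holds.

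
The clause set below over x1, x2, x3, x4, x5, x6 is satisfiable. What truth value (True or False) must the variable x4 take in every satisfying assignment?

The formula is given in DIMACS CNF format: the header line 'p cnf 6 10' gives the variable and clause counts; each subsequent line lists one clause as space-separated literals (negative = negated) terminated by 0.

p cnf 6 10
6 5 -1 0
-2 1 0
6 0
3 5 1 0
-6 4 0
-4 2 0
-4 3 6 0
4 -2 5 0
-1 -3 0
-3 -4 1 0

Suppose x4 = False.
The clause (x6) is unit, so x6 = True.
Now (¬x6) is unsatisfied and unit — conflict.
So every satisfying assignment has x4 = True.

True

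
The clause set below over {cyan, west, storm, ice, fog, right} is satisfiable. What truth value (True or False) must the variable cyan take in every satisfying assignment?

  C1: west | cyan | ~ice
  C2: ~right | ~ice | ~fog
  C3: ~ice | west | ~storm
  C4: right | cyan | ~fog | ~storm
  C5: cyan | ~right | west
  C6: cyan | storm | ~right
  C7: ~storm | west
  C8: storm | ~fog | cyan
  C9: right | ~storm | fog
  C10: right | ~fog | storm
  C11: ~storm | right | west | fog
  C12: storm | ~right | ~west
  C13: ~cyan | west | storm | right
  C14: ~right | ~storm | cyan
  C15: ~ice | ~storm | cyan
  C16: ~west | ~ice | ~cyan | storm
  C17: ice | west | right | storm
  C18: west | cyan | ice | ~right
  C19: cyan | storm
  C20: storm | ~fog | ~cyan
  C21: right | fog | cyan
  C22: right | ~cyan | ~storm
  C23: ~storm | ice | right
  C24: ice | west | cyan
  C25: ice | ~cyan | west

True

Suppose cyan = 0.
(storm) alone gives storm = 1.
(west) alone gives west = 1.
(~right) alone gives right = 0.
(~fog) alone gives fog = 0.
That conflicts with the unit clause (fog).
So every satisfying assignment has cyan = True.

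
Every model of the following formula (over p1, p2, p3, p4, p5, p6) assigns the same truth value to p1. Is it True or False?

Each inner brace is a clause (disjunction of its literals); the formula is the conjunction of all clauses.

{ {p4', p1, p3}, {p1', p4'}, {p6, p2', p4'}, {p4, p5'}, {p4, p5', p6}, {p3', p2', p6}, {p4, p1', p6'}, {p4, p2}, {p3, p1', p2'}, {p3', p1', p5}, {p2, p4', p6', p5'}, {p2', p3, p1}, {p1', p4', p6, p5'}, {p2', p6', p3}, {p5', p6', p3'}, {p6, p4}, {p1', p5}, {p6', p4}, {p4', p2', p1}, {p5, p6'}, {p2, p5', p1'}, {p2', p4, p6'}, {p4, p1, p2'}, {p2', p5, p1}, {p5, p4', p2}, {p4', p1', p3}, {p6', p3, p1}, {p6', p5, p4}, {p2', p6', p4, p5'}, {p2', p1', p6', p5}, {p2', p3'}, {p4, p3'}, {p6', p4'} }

False

Suppose p1 = 1.
Unit clause (p4') forces p4 = 0.
Unit clause (p5') forces p5 = 0.
But (p5) is also a unit clause — contradiction.
So every satisfying assignment has p1 = False.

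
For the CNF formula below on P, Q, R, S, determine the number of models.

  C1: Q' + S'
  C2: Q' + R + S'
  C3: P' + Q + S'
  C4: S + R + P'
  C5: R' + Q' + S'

8

There are 2^4 = 16 truth assignments over (P, Q, R, S).
Check each against the 5 clauses (columns in the order P, Q, R, S):
  F F F F  ✓ satisfies all
  F F F T  ✓ satisfies all
  F F T F  ✓ satisfies all
  F F T T  ✓ satisfies all
  F T F F  ✓ satisfies all
  F T F T  ✗ fails (Q' + S')
  F T T F  ✓ satisfies all
  F T T T  ✗ fails (Q' + S')
  T F F F  ✗ fails (S + R + P')
  T F F T  ✗ fails (P' + Q + S')
  T F T F  ✓ satisfies all
  T F T T  ✗ fails (P' + Q + S')
  T T F F  ✗ fails (S + R + P')
  T T F T  ✗ fails (Q' + S')
  T T T F  ✓ satisfies all
  T T T T  ✗ fails (Q' + S')
8 of the 16 rows are models.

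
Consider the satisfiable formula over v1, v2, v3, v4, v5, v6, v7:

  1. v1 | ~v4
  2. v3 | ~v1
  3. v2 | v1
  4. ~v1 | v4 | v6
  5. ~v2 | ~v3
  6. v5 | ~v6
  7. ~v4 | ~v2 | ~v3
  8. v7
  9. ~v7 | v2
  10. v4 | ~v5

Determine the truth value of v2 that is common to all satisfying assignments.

Suppose v2 = 0.
From the singleton clause (v1), v1 = 1.
From the singleton clause (v3), v3 = 1.
From the singleton clause (v7), v7 = 1.
Now (~v7) is unsatisfied and unit — conflict.
So every satisfying assignment has v2 = True.

True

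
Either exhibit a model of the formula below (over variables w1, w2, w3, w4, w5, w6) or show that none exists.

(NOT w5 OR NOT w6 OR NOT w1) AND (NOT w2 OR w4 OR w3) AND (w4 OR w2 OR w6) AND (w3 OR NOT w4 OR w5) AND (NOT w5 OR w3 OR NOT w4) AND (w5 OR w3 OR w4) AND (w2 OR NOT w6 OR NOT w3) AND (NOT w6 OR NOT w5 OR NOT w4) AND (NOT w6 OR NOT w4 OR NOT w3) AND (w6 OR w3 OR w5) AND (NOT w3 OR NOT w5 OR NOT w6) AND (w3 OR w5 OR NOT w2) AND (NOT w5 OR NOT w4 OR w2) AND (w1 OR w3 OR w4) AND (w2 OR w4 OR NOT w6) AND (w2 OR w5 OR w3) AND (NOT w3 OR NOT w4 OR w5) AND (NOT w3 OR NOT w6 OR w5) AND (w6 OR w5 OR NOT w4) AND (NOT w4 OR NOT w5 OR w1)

Case w5 = true:
Case w6 = false:
Case w4 = false:
The clause (w2) is unit, so w2 = true.
The clause (w3) is unit, so w3 = true.
Every clause is now satisfied; w1 is unconstrained.

w1: false,  w2: true,  w3: true,  w4: false,  w5: true,  w6: false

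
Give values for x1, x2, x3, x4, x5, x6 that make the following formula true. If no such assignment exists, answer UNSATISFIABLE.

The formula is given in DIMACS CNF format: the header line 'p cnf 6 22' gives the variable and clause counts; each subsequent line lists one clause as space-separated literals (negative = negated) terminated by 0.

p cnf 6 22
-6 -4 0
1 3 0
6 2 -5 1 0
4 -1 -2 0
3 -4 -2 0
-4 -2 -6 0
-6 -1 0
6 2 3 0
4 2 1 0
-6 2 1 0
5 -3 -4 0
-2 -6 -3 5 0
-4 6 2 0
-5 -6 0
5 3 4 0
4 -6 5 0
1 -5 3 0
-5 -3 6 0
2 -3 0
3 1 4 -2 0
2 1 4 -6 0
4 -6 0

Branch on x6: set x6 = False.
Branch on x1: set x1 = False.
From the singleton clause (x3), x3 = True.
From the singleton clause (¬x5), x5 = False.
From the singleton clause (¬x4), x4 = False.
From the singleton clause (x2), x2 = True.
This assignment satisfies each clause.

x1 ↦ False, x2 ↦ True, x3 ↦ True, x4 ↦ False, x5 ↦ False, x6 ↦ False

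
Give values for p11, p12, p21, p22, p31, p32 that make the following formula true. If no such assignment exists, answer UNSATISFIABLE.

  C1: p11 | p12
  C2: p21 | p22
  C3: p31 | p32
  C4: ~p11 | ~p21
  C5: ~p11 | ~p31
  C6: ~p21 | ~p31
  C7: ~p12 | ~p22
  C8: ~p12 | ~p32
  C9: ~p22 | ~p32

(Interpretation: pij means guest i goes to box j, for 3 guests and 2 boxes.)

Case p11 = 1:
Unit clause (~p21) forces p21 = 0.
Unit clause (p22) forces p22 = 1.
Unit clause (~p31) forces p31 = 0.
Unit clause (p32) forces p32 = 1.
But (~p32) is also a unit clause — contradiction.
Backtrack on p11: now try p11 = 0.
Unit clause (p12) forces p12 = 1.
Unit clause (~p22) forces p22 = 0.
Unit clause (p21) forces p21 = 1.
Unit clause (~p31) forces p31 = 0.
Unit clause (p32) forces p32 = 1.
But (~p32) is also a unit clause — contradiction.
Both values of p11 lead to a conflict.

UNSATISFIABLE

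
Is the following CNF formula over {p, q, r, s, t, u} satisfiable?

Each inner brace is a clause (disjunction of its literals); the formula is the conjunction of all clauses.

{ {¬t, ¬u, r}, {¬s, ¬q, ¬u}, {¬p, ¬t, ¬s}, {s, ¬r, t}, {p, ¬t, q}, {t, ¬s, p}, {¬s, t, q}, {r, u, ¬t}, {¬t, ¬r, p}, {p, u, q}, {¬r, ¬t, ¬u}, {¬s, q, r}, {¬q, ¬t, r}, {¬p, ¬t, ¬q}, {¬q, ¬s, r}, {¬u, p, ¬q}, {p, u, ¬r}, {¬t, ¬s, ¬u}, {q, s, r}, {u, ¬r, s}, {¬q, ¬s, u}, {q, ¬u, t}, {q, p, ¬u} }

Try t = False.
Try s = False.
The clause (¬r) is unit, so r = False.
The clause (q) is unit, so q = True.
Try u = True.
The clause (p) is unit, so p = True.
This assignment satisfies each clause.
A satisfying assignment: p=True,  q=True,  r=False,  s=False,  t=False,  u=True.

Yes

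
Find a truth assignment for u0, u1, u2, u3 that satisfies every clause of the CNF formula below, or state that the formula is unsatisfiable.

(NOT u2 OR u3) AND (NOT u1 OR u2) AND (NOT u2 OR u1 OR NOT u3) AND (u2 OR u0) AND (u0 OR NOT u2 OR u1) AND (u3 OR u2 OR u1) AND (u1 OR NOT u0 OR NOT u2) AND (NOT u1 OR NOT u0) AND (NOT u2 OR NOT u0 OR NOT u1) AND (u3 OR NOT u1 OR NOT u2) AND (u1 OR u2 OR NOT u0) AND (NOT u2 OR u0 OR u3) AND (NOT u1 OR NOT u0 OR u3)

Case u2 = true:
Unit clause (u3) forces u3 = true.
Unit clause (u1) forces u1 = true.
Unit clause (NOT u0) forces u0 = false.
This assignment satisfies each clause.

u0=false, u1=true, u2=true, u3=true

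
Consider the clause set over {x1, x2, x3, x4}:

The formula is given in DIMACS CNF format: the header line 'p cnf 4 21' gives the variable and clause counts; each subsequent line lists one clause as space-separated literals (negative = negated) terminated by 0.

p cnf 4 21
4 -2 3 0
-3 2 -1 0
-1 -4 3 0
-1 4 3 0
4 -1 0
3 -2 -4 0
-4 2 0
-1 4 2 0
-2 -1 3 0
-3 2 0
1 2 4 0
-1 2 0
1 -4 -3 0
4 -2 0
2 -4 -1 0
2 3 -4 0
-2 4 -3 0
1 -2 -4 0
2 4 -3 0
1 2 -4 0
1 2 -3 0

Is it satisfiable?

Try x4 = True.
(x2) alone gives x2 = True.
(x3) alone gives x3 = True.
(x1) alone gives x1 = True.
Every clause now holds.
A satisfying assignment: x1 ↦ True; x2 ↦ True; x3 ↦ True; x4 ↦ True.

Yes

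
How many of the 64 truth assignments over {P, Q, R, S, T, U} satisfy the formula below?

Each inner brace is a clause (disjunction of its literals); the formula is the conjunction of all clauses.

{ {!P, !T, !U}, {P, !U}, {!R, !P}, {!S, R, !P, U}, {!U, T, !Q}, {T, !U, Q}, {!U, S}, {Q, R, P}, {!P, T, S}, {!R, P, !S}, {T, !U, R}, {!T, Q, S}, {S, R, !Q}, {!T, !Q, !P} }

There are 2^6 = 64 truth assignments over (P, Q, R, S, T, U).
Split on S. With S = true, the clauses containing S are satisfied and !S drops from the rest; 2 of the 2^5 = 32 assignments to the other variables satisfy what remains.
With S = false, by the same count on the reduced clause set, 3 assignments work.
Total: 2 + 3 = 5.

5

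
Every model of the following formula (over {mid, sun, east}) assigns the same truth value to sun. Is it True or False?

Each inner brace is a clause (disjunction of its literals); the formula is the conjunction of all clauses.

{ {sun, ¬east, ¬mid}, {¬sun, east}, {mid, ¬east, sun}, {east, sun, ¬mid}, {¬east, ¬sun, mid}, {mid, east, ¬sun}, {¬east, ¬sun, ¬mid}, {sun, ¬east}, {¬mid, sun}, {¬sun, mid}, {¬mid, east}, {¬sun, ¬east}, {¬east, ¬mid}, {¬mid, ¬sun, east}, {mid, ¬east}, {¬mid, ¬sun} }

Suppose sun = True.
From the singleton clause (east), east = True.
That conflicts with the unit clause (¬east).
So every satisfying assignment has sun = False.

False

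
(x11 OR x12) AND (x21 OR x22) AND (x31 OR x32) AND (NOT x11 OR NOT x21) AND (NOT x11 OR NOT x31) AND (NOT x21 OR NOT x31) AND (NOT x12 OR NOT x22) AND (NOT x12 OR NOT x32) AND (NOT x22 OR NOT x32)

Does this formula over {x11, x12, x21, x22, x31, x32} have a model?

No, unsatisfiable

Case x11 = true:
From the singleton clause (NOT x21), x21 = false.
From the singleton clause (x22), x22 = true.
From the singleton clause (NOT x31), x31 = false.
From the singleton clause (x32), x32 = true.
But (NOT x32) is also a unit clause — contradiction.
Backtrack on x11: now try x11 = false.
From the singleton clause (x12), x12 = true.
From the singleton clause (NOT x22), x22 = false.
From the singleton clause (x21), x21 = true.
From the singleton clause (NOT x31), x31 = false.
From the singleton clause (x32), x32 = true.
But (NOT x32) is also a unit clause — contradiction.
Both values of x11 lead to a conflict.
No assignment satisfies every clause.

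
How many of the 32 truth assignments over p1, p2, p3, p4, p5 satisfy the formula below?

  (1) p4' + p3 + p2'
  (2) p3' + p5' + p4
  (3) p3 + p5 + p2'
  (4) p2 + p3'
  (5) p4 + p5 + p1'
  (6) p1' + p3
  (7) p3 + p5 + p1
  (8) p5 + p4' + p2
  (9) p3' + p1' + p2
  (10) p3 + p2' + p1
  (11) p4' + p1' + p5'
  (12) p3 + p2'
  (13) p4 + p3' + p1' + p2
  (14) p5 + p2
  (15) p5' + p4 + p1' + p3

6

There are 2^5 = 32 truth assignments over (p1, p2, p3, p4, p5).
Split on p4. With p4 = 1, the clauses containing p4 are satisfied and p4' drops from the rest; 4 of the 2^4 = 16 assignments to the other variables satisfy what remains.
With p4 = 0, by the same count on the reduced clause set, 2 assignments work.
(One model: p1=F, p2=F, p3=F, p4=F, p5=T.)
Total: 4 + 2 = 6.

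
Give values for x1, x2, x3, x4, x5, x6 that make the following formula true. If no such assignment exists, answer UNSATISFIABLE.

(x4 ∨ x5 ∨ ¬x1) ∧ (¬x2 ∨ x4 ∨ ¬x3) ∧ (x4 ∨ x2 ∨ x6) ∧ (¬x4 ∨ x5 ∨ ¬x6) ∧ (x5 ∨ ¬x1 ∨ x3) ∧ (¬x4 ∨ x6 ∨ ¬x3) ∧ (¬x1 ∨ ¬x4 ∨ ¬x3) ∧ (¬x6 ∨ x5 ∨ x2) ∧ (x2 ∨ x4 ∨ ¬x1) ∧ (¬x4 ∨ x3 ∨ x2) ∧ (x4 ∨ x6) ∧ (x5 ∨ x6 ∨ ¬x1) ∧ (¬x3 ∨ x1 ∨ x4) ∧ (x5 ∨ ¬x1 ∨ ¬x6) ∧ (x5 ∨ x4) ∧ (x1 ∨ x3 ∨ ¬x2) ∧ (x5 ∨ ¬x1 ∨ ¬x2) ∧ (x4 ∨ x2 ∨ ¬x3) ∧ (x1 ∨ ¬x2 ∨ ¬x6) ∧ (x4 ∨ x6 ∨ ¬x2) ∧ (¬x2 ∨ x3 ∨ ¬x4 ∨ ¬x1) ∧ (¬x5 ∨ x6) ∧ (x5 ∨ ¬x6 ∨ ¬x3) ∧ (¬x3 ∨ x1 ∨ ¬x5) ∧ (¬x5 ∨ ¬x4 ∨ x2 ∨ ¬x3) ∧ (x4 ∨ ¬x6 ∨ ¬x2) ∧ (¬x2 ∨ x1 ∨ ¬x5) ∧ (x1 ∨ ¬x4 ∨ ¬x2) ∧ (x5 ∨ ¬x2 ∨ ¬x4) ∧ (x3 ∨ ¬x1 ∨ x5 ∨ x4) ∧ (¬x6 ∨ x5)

x1=False, x2=False, x3=False, x4=False, x5=True, x6=True

Branch on x4: set x4 = False.
The clause (x6) is unit, so x6 = True.
The clause (x5) is unit, so x5 = True.
The clause (¬x2) is unit, so x2 = False.
The clause (¬x1) is unit, so x1 = False.
The clause (¬x3) is unit, so x3 = False.
Every clause now holds.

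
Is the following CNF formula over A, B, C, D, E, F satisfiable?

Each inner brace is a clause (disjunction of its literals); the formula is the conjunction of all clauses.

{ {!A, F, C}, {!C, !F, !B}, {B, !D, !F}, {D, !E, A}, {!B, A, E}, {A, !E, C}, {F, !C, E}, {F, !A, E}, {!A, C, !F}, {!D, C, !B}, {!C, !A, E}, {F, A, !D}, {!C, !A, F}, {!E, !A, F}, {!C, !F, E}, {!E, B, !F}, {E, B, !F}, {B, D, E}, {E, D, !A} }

Suppose A = false.
Suppose D = true.
(F) alone gives F = true.
(B) alone gives B = true.
(!C) alone gives C = false.
Now (C) is unsatisfied and unit — conflict.
That branch fails; take D = false instead.
(!E) alone gives E = false.
(!B) alone gives B = false.
Now (B) is unsatisfied and unit — conflict.
Either choice for D ends in contradiction.
That branch fails; take A = true instead.
Suppose F = true.
(C) alone gives C = true.
(!B) alone gives B = false.
(!D) alone gives D = false.
(E) alone gives E = true.
Now (!E) is unsatisfied and unit — conflict.
That branch fails; take F = false instead.
(C) alone gives C = true.
Now (!C) is unsatisfied and unit — conflict.
Either choice for F ends in contradiction.
Either choice for A ends in contradiction.
No assignment satisfies every clause.

No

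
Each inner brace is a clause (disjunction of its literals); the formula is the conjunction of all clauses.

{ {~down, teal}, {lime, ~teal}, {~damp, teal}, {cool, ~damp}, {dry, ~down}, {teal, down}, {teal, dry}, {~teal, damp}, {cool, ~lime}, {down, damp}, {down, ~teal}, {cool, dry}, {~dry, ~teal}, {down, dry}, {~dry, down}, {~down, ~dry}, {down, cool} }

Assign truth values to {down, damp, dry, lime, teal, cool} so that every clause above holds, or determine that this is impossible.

Suppose down = 0.
The clause (teal) is unit, so teal = 1.
That conflicts with the unit clause (~teal).
Undo down and try down = 1.
The clause (teal) is unit, so teal = 1.
The clause (lime) is unit, so lime = 1.
The clause (dry) is unit, so dry = 1.
That conflicts with the unit clause (~dry).
Either choice for down ends in contradiction.

UNSATISFIABLE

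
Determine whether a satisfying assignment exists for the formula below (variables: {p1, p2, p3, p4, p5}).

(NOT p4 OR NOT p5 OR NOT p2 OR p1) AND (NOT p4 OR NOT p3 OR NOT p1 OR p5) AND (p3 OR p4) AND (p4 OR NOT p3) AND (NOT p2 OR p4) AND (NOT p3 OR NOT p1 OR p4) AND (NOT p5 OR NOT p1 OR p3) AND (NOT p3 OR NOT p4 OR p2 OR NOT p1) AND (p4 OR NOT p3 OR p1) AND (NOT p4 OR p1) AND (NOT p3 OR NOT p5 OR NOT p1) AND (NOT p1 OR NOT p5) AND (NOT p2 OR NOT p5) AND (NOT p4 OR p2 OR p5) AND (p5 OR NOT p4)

Case p3 = true:
The clause (p4) is unit, so p4 = true.
The clause (p1) is unit, so p1 = true.
The clause (p5) is unit, so p5 = true.
That conflicts with the unit clause (NOT p5).
Undo p3 and try p3 = false.
The clause (p4) is unit, so p4 = true.
The clause (p1) is unit, so p1 = true.
The clause (NOT p5) is unit, so p5 = false.
That conflicts with the unit clause (p5).
Neither p3 = true nor p3 = false works.
No assignment satisfies every clause.

No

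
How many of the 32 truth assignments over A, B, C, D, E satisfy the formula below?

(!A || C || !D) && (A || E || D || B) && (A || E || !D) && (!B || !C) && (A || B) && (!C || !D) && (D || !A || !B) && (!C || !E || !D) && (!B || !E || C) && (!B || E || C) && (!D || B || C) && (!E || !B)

There are 2^5 = 32 truth assignments over (A, B, C, D, E).
Split on D. With D = true, the clauses containing D are satisfied and !D drops from the rest; 0 of the 2^4 = 16 assignments to the other variables satisfy what remains.
With D = false, by the same count on the reduced clause set, 4 assignments work.
Total: 0 + 4 = 4.

4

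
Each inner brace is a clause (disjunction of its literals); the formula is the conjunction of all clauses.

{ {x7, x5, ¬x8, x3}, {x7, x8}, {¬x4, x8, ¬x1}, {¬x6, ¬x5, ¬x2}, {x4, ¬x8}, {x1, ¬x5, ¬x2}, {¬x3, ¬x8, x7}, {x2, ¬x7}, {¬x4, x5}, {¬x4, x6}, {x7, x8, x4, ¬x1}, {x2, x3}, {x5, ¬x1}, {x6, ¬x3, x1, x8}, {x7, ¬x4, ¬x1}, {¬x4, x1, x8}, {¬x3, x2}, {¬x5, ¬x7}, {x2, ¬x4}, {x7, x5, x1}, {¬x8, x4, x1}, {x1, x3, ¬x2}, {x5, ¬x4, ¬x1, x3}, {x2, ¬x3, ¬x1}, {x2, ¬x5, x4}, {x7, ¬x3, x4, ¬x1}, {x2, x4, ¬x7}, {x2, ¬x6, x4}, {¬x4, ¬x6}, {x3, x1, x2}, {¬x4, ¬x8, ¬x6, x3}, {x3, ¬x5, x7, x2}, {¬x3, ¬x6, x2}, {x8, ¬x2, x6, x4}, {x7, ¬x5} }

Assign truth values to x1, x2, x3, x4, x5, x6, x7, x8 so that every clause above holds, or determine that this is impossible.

x1: False; x2: True; x3: True; x4: False; x5: False; x6: True; x7: True; x8: False

Try x7 = True.
Unit clause (x2) forces x2 = True.
Unit clause (¬x5) forces x5 = False.
Unit clause (¬x4) forces x4 = False.
Unit clause (¬x8) forces x8 = False.
Unit clause (¬x1) forces x1 = False.
Unit clause (x3) forces x3 = True.
Unit clause (x6) forces x6 = True.
This assignment satisfies each clause.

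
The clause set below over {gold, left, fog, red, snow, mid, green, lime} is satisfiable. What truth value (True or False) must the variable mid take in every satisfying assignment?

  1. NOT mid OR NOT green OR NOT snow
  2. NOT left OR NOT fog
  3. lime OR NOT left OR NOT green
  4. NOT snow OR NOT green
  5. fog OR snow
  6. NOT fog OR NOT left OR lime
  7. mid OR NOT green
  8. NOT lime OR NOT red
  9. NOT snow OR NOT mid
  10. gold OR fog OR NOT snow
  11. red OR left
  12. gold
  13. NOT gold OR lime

False

Suppose mid = true.
The clause (NOT snow) is unit, so snow = false.
The clause (fog) is unit, so fog = true.
The clause (NOT left) is unit, so left = false.
The clause (red) is unit, so red = true.
The clause (NOT lime) is unit, so lime = false.
The clause (gold) is unit, so gold = true.
That conflicts with the unit clause (NOT gold).
So every satisfying assignment has mid = False.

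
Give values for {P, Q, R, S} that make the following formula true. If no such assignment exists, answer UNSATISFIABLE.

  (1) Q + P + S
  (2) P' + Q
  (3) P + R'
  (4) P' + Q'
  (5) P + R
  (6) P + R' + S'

UNSATISFIABLE

Try P = 0.
(R') alone gives R = 0.
Now (R) is unsatisfied and unit — conflict.
Undo P and try P = 1.
(Q) alone gives Q = 1.
Now (Q') is unsatisfied and unit — conflict.
Neither P = 1 nor P = 0 works.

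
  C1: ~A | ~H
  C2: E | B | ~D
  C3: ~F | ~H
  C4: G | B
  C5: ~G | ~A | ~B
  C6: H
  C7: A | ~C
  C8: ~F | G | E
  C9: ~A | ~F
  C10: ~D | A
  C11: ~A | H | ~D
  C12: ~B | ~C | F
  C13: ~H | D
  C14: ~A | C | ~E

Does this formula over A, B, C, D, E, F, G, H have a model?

No

The clause (H) is unit, so H = 1.
The clause (~A) is unit, so A = 0.
The clause (~F) is unit, so F = 0.
The clause (~C) is unit, so C = 0.
The clause (~D) is unit, so D = 0.
That conflicts with the unit clause (D).
No assignment satisfies every clause.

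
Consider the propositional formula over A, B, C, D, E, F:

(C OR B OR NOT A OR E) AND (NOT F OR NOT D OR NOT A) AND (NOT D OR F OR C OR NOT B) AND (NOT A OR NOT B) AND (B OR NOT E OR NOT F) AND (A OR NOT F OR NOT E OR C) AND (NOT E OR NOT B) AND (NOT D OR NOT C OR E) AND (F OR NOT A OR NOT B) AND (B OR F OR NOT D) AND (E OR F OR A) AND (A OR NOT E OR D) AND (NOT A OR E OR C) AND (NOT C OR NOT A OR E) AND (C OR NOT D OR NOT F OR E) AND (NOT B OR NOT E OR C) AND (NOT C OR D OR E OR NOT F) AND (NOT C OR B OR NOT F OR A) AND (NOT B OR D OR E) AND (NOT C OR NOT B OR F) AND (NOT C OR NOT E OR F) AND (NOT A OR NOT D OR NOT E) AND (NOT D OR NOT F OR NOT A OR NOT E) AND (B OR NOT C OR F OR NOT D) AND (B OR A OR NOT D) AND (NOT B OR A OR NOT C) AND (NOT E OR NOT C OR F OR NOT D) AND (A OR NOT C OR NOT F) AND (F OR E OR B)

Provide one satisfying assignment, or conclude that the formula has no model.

Try A = true.
The clause (NOT B) is unit, so B = false.
Try C = false.
The clause (E) is unit, so E = true.
The clause (NOT F) is unit, so F = false.
The clause (NOT D) is unit, so D = false.
All clauses are satisfied.

A ↦ true, B ↦ false, C ↦ false, D ↦ false, E ↦ true, F ↦ false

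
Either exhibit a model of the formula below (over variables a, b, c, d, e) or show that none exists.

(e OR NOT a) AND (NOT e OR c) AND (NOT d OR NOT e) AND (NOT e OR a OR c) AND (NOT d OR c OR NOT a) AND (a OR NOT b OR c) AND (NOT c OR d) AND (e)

The clause (e) is unit, so e = true.
The clause (c) is unit, so c = true.
The clause (NOT d) is unit, so d = false.
But (d) is also a unit clause — contradiction.

UNSATISFIABLE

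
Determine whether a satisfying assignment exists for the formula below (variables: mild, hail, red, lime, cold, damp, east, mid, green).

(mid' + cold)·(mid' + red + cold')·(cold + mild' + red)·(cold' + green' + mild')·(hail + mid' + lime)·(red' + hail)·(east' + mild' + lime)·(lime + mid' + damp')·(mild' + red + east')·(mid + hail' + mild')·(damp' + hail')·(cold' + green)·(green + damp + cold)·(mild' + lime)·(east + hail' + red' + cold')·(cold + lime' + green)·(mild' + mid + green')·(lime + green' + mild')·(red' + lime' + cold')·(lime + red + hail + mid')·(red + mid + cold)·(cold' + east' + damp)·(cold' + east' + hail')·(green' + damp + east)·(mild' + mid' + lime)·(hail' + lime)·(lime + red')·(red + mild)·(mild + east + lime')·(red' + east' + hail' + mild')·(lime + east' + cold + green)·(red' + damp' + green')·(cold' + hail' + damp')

Satisfiable

Suppose mid = 0.
Suppose red = 1.
(hail) alone gives hail = 1.
(mild') alone gives mild = 0.
(damp') alone gives damp = 0.
(lime) alone gives lime = 1.
(cold') alone gives cold = 0.
(green) alone gives green = 1.
(east) alone gives east = 1.
All clauses are satisfied.
A satisfying assignment: mild: 0,  hail: 1,  red: 1,  lime: 1,  cold: 0,  damp: 0,  east: 1,  mid: 0,  green: 1.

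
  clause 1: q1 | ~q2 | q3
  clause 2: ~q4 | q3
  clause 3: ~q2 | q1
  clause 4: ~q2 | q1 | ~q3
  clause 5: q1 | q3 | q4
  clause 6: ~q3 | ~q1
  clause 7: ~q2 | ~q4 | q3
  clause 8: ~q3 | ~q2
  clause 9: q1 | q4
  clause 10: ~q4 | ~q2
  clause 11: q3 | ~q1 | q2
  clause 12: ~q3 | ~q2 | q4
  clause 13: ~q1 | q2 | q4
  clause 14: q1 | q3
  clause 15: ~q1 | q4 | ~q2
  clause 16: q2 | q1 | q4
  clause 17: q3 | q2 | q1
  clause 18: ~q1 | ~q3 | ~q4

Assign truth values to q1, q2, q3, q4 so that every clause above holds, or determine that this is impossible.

Branch on q4: set q4 = 1.
(q3) alone gives q3 = 1.
(~q1) alone gives q1 = 0.
(~q2) alone gives q2 = 0.
All clauses are satisfied.

q1: 0; q2: 0; q3: 1; q4: 1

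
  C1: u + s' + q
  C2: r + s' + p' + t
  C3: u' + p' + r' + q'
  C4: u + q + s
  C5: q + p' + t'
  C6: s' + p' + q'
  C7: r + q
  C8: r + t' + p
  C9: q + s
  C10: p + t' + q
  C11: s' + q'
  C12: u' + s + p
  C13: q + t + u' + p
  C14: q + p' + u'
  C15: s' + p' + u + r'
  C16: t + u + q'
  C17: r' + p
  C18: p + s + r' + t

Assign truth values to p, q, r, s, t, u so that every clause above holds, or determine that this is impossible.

Case r = 0:
The clause (q) is unit, so q = 1.
The clause (s') is unit, so s = 0.
Case t = 0:
The clause (u) is unit, so u = 1.
The clause (p) is unit, so p = 1.
Every clause now holds.

p: 1,  q: 1,  r: 0,  s: 0,  t: 0,  u: 1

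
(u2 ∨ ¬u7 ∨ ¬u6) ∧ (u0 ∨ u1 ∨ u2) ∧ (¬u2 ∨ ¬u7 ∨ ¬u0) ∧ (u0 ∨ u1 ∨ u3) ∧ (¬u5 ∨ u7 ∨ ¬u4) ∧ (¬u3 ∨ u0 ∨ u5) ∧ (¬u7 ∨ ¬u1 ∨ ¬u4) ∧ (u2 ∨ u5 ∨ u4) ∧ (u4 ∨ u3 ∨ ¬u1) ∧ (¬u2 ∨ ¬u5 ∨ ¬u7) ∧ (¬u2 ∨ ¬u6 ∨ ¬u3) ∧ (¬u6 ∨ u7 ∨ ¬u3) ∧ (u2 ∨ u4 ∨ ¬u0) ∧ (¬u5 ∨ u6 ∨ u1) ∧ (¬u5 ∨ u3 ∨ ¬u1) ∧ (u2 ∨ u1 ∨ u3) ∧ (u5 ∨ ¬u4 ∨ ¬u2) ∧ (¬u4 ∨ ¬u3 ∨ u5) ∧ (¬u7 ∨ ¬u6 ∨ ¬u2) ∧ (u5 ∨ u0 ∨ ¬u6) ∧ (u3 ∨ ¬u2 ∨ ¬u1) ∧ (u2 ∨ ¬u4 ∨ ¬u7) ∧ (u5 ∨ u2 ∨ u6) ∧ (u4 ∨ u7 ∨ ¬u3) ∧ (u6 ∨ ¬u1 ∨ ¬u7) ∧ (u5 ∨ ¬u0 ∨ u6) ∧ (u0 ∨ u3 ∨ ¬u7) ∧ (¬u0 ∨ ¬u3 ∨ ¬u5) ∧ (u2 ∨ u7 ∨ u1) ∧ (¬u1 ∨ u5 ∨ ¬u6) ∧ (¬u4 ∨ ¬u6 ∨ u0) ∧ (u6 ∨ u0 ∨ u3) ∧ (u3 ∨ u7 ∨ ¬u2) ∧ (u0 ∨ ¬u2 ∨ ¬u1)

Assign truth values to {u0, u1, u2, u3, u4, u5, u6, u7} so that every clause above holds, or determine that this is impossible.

Suppose u2 = True.
Suppose u7 = False.
(u3) alone gives u3 = True.
(¬u6) alone gives u6 = False.
(u4) alone gives u4 = True.
(¬u5) alone gives u5 = False.
Now (u5) is unsatisfied and unit — conflict.
Undo u7 and try u7 = True.
(¬u0) alone gives u0 = False.
(¬u5) alone gives u5 = False.
(¬u3) alone gives u3 = False.
Now (u3) is unsatisfied and unit — conflict.
Both values of u7 lead to a conflict.
Undo u2 and try u2 = False.
Suppose u7 = False.
(u1) alone gives u1 = True.
Suppose u5 = False.
(u4) alone gives u4 = True.
(¬u3) alone gives u3 = False.
(u6) alone gives u6 = True.
Now (¬u6) is unsatisfied and unit — conflict.
Undo u5 and try u5 = True.
(¬u4) alone gives u4 = False.
(u3) alone gives u3 = True.
Now (¬u3) is unsatisfied and unit — conflict.
Both values of u5 lead to a conflict.
Undo u7 and try u7 = True.
(¬u6) alone gives u6 = False.
(¬u4) alone gives u4 = False.
(u5) alone gives u5 = True.
(¬u0) alone gives u0 = False.
(u1) alone gives u1 = True.
Now (¬u1) is unsatisfied and unit — conflict.
Both values of u7 lead to a conflict.
Both values of u2 lead to a conflict.

UNSATISFIABLE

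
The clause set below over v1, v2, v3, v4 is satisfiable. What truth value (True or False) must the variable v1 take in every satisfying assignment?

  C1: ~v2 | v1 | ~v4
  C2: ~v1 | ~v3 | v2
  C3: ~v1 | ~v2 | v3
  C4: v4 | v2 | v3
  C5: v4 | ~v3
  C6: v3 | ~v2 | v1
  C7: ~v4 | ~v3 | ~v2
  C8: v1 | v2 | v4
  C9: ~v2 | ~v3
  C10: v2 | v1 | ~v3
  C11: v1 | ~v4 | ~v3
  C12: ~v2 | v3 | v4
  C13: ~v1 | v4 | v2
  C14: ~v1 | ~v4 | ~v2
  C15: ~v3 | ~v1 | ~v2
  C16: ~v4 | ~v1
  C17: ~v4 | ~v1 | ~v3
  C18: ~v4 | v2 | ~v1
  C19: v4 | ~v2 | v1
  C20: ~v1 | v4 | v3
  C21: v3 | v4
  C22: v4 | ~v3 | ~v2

Suppose v1 = 1.
Unit clause (~v4) forces v4 = 0.
Unit clause (~v3) forces v3 = 0.
But (v3) is also a unit clause — contradiction.
So every satisfying assignment has v1 = False.

False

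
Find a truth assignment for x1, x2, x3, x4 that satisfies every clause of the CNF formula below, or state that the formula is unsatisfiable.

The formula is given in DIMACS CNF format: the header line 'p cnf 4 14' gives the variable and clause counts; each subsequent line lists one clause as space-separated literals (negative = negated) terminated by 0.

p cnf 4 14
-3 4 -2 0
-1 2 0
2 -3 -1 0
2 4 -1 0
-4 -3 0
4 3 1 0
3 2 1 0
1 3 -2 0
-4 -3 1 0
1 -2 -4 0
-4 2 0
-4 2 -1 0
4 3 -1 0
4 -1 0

Branch on x1: set x1 = False.
Branch on x4: set x4 = False.
Unit clause (x3) forces x3 = True.
Unit clause (¬x2) forces x2 = False.
This assignment satisfies each clause.

x1 ↦ False,  x2 ↦ False,  x3 ↦ True,  x4 ↦ False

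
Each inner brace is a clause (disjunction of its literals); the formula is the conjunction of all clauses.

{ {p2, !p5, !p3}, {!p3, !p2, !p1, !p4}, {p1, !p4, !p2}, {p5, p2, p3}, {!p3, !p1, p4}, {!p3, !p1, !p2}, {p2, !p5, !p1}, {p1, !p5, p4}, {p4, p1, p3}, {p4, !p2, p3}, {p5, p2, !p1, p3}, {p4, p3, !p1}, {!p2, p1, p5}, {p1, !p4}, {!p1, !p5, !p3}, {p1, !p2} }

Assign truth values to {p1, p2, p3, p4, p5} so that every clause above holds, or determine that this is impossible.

Case p1 = true:
Case p3 = false:
(p4) alone gives p4 = true.
Case p5 = false:
(p2) alone gives p2 = true.
All clauses are satisfied.

p1 ↦ true,  p2 ↦ true,  p3 ↦ false,  p4 ↦ true,  p5 ↦ false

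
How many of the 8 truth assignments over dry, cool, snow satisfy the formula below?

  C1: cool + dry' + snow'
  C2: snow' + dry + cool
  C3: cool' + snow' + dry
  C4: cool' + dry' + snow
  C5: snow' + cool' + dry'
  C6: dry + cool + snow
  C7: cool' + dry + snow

1

There are 2^3 = 8 truth assignments over (dry, cool, snow).
Split on snow. With snow = 1, the clauses containing snow are satisfied and snow' drops from the rest; 0 of the 2^2 = 4 assignments to the other variables satisfy what remains.
With snow = 0, by the same count on the reduced clause set, 1 assignment works.
(One model: dry=T, cool=F, snow=F.)
Total: 0 + 1 = 1.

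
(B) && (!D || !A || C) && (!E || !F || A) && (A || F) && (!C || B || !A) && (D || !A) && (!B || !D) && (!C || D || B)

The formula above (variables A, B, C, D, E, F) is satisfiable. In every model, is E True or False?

Suppose E = true.
From the singleton clause (B), B = true.
From the singleton clause (!D), D = false.
From the singleton clause (!A), A = false.
From the singleton clause (!F), F = false.
But (F) is also a unit clause — contradiction.
So every satisfying assignment has E = False.

False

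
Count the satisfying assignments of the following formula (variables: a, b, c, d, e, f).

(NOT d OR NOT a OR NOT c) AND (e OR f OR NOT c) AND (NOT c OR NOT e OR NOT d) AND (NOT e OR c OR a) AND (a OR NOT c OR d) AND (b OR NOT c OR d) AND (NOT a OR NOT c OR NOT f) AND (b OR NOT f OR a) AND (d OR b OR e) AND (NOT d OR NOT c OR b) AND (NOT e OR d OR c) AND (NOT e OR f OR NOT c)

16

There are 2^6 = 64 truth assignments over (a, b, c, d, e, f).
Split on d. With d = true, the clauses containing d are satisfied and NOT d drops from the rest; 12 of the 2^5 = 32 assignments to the other variables satisfy what remains.
With d = false, by the same count on the reduced clause set, 4 assignments work.
(One model: a=F, b=F, c=F, d=T, e=F, f=F.)
Total: 12 + 4 = 16.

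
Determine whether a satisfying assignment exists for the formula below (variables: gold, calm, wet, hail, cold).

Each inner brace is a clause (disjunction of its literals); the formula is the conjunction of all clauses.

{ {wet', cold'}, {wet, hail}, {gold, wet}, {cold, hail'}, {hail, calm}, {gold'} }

The clause (gold') is unit, so gold = 0.
The clause (wet) is unit, so wet = 1.
The clause (cold') is unit, so cold = 0.
The clause (hail') is unit, so hail = 0.
The clause (calm) is unit, so calm = 1.
All clauses are satisfied.
A satisfying assignment: gold=0, calm=1, wet=1, hail=0, cold=0.

Yes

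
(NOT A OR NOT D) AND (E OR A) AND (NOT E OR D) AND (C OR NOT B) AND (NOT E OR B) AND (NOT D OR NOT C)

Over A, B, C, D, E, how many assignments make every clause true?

There are 2^5 = 32 truth assignments over (A, B, C, D, E).
Split on C. With C = true, the clauses containing C are satisfied and NOT C drops from the rest; 2 of the 2^4 = 16 assignments to the other variables satisfy what remains.
With C = false, by the same count on the reduced clause set, 1 assignment works.
Total: 2 + 1 = 3.

3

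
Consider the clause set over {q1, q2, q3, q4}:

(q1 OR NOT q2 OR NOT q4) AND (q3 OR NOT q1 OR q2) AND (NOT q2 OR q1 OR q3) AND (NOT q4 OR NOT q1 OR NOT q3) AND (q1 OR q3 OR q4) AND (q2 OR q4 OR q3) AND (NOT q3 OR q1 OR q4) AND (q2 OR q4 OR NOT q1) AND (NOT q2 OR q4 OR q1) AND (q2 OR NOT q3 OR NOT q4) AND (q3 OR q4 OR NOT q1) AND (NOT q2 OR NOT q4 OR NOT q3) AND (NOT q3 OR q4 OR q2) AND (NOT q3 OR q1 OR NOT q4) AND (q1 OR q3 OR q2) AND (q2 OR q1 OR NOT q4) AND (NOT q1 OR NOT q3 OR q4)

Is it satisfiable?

Branch on q1: set q1 = true.
Branch on q3: set q3 = false.
Unit clause (q2) forces q2 = true.
Unit clause (q4) forces q4 = true.
Every clause now holds.
A satisfying assignment: q1 ↦ true,  q2 ↦ true,  q3 ↦ false,  q4 ↦ true.

Satisfiable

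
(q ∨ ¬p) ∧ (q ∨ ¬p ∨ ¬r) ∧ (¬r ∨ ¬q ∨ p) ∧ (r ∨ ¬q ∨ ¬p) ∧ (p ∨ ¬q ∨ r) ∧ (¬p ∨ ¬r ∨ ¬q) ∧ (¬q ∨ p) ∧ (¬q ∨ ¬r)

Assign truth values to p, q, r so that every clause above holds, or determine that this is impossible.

Suppose q = False.
Unit clause (¬p) forces p = False.
Every clause is now satisfied; r is unconstrained.

p: False; q: False; r: False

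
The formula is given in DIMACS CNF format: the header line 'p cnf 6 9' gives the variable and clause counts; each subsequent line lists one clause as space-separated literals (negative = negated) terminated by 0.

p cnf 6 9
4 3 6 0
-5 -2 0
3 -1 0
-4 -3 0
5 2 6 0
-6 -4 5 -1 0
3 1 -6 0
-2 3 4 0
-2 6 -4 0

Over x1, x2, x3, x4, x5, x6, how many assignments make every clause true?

11

There are 2^6 = 64 truth assignments over (x1, x2, x3, x4, x5, x6).
Split on x3. With x3 = True, the clauses containing x3 are satisfied and ¬x3 drops from the rest; 10 of the 2^5 = 32 assignments to the other variables satisfy what remains.
With x3 = False, by the same count on the reduced clause set, 1 assignment works.
Total: 10 + 1 = 11.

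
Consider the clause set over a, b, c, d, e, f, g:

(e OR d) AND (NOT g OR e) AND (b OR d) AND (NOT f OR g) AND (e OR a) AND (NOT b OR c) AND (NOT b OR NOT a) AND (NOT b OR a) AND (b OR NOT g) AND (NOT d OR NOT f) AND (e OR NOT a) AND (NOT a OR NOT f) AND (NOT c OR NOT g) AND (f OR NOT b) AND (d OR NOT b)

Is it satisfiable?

Satisfiable

Branch on e: set e = true.
Branch on b: set b = false.
The clause (d) is unit, so d = true.
The clause (NOT g) is unit, so g = false.
The clause (NOT f) is unit, so f = false.
All clauses hold; a, c can take either value.
A satisfying assignment: a=true, b=false, c=false, d=true, e=true, f=false, g=false.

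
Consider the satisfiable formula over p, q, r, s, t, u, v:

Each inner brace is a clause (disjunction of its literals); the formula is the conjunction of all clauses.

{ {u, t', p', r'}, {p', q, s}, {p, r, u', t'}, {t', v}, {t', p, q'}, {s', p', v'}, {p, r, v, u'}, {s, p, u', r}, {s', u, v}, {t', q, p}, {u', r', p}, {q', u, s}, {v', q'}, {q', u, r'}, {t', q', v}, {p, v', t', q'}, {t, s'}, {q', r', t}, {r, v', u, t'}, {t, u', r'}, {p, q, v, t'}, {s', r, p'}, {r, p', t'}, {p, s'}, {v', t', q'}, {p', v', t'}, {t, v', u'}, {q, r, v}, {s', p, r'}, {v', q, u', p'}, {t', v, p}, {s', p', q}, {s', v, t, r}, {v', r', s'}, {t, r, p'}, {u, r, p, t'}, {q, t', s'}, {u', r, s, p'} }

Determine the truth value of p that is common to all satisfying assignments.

Suppose p = 1.
Try q = 1.
(v') alone gives v = 0.
(t') alone gives t = 0.
(s') alone gives s = 0.
(u) alone gives u = 1.
(r') alone gives r = 0.
Now (r) is unsatisfied and unit — conflict.
That branch fails; take q = 0 instead.
(s) alone gives s = 1.
Now (s') is unsatisfied and unit — conflict.
Neither q = 1 nor q = 0 works.
So every satisfying assignment has p = False.

False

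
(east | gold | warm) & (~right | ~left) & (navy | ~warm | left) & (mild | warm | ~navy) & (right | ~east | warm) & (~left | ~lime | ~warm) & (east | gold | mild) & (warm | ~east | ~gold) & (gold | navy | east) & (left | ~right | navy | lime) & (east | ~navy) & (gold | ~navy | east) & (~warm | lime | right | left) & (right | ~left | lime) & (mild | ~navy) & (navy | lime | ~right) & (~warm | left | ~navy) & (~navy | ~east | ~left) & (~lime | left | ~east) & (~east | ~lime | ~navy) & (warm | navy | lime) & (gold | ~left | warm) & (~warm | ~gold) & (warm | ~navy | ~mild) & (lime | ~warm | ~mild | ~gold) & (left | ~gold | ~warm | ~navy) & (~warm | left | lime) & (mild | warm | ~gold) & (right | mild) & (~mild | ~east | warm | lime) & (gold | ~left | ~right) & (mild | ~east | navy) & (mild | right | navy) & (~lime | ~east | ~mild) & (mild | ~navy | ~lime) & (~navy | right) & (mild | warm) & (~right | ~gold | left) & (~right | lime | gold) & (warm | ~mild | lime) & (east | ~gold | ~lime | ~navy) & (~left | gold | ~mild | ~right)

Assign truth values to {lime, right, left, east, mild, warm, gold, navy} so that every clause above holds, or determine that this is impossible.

Suppose right = 0.
Unit clause (mild) forces mild = 1.
Unit clause (~navy) forces navy = 0.
Suppose warm = 0.
Unit clause (~east) forces east = 0.
Unit clause (gold) forces gold = 1.
Unit clause (lime) forces lime = 1.
All clauses hold; left can take either value.

lime=1; right=0; left=0; east=0; mild=1; warm=0; gold=1; navy=0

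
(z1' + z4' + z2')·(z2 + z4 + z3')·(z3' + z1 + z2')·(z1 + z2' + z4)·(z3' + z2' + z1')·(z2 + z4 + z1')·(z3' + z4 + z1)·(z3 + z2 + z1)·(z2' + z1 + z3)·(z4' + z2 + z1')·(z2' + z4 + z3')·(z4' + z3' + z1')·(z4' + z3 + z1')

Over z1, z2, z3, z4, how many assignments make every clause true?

There are 2^4 = 16 truth assignments over (z1, z2, z3, z4).
Split on z1. With z1 = 1, the clauses containing z1 are satisfied and z1' drops from the rest; 1 of the 2^3 = 8 assignments to the other variables satisfy what remains.
With z1 = 0, by the same count on the reduced clause set, 1 assignment works.
(One model: z1=F, z2=F, z3=T, z4=T.)
Total: 1 + 1 = 2.

2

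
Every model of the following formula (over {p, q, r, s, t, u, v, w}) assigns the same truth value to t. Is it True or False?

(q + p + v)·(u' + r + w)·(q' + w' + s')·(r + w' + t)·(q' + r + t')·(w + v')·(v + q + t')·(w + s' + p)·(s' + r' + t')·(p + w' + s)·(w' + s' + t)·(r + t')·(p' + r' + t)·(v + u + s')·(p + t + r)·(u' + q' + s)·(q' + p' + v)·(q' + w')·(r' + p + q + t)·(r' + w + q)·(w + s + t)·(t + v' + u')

True

Suppose t = 0.
Try r = 1.
Unit clause (p') forces p = 0.
Unit clause (q) forces q = 1.
Unit clause (w') forces w = 0.
Unit clause (v') forces v = 0.
Unit clause (s') forces s = 0.
Now (s) is unsatisfied and unit — conflict.
So r must be the other value — set r = 0.
Unit clause (w') forces w = 0.
Unit clause (u') forces u = 0.
Unit clause (v') forces v = 0.
Unit clause (s') forces s = 0.
Now (s) is unsatisfied and unit — conflict.
Either choice for r ends in contradiction.
So every satisfying assignment has t = True.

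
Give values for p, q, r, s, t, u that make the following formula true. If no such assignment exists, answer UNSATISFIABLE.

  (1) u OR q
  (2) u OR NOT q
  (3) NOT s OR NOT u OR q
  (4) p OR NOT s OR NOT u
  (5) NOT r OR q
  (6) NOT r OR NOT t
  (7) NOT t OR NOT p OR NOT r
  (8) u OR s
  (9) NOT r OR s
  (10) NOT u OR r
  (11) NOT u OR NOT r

UNSATISFIABLE

Case u = true:
Unit clause (r) forces r = true.
But (NOT r) is also a unit clause — contradiction.
That branch fails; take u = false instead.
Unit clause (q) forces q = true.
But (NOT q) is also a unit clause — contradiction.
Either choice for u ends in contradiction.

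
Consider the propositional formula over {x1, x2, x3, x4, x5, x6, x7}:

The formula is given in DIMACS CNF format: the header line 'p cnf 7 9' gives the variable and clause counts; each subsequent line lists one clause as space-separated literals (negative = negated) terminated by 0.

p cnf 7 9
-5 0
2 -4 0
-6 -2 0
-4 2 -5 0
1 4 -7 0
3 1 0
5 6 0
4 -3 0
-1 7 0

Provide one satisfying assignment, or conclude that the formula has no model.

x1 ↦ True, x2 ↦ False, x3 ↦ False, x4 ↦ False, x5 ↦ False, x6 ↦ True, x7 ↦ True

The clause (¬x5) is unit, so x5 = False.
The clause (x6) is unit, so x6 = True.
The clause (¬x2) is unit, so x2 = False.
The clause (¬x4) is unit, so x4 = False.
The clause (¬x3) is unit, so x3 = False.
The clause (x1) is unit, so x1 = True.
The clause (x7) is unit, so x7 = True.
All clauses are satisfied.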